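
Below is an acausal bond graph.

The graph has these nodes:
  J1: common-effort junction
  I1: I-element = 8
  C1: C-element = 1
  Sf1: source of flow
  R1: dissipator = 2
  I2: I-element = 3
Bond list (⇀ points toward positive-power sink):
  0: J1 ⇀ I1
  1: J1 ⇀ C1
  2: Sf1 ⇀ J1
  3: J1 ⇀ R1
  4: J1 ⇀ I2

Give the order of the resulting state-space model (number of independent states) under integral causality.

3  (C1, I1, I2 all integral)

b2 stroke at Sf1  (Sf1: flow source, stroke at near end)
b0 stroke at I1  (I1: I, integral causality)
b1 stroke at J1  (C1 integral (e out))
b3 stroke at R1  (common-e at J1 fixed by 1)
b4 stroke at I2  (0-jn J1 has e-setter on 1)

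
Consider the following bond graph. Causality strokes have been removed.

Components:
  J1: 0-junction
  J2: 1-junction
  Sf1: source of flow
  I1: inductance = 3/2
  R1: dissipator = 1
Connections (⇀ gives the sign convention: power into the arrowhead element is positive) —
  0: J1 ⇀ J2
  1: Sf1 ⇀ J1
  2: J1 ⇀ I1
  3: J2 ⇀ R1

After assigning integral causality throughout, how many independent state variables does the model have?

bond 1 →Sf1  (Sf1 (Sf) sets flow on bond)
bond 2 →I1  (I1: I, integral causality)
bond 0 →J1  (J1: last free bond brings effort in)
bond 3 →J2  (J2: bond 0 brought flow, rest push out)

1  (I1 all integral)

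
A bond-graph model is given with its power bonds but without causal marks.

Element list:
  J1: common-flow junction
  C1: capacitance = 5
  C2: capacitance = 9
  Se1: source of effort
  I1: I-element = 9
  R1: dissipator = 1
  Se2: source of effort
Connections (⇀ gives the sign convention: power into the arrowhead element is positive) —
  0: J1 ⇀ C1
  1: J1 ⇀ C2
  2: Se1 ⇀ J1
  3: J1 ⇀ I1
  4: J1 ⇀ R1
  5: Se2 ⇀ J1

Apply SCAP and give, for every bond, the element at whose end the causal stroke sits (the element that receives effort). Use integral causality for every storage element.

b2 |J1  (Se1 (Se) sets effort on bond)
b5 |J1  (Se2: effort source, stroke at far end)
b0 |J1  (C1 outputs effort q/C1)
b1 |J1  (C2: C, integral causality)
b3 |I1  (prefer integral on I1)
b4 |J1  (1-jn J1 has f-setter on 3)

bond 0 stroke at J1
bond 1 stroke at J1
bond 2 stroke at J1
bond 3 stroke at I1
bond 4 stroke at J1
bond 5 stroke at J1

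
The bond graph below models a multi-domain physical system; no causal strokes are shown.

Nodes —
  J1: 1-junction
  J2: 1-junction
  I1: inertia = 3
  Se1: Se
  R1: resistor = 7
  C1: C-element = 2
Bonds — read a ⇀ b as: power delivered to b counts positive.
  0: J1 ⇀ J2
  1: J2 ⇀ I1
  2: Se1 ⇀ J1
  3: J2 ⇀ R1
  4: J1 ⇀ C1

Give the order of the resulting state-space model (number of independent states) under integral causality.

b2 |J1  (Se1 (Se) sets effort on bond)
b1 |I1  (I1 integral (f out))
b0 |J2  (1-jn J2 has f-setter on 1)
b3 |J2  (J2 flow already set via bond 1)
b4 |J1  (J1 flow already set via bond 0)

2  (C1, I1 all integral)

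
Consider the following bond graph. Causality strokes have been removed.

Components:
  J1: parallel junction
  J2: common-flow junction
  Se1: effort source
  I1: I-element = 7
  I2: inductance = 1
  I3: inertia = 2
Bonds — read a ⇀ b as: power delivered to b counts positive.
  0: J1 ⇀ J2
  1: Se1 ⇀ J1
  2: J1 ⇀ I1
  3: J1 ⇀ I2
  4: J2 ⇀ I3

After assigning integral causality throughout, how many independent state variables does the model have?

#1 |J1  (Se1 (Se) sets effort on bond)
#0 |J2  (0-jn J1 has e-setter on 1)
#2 |I1  (J1 effort already set via bond 1)
#3 |I2  (0-jn J1 has e-setter on 1)
#4 |I3  (J2 needs exactly one f-in)

3  (I1, I2, I3 all integral)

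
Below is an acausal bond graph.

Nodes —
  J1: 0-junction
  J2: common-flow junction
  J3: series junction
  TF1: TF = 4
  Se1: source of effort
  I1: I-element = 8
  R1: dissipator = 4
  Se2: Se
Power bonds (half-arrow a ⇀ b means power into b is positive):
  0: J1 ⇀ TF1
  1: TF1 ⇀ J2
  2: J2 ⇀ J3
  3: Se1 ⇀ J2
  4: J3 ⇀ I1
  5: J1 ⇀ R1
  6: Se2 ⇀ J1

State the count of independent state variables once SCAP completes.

1  (I1 all integral)

#3 |J2  (source Se1 imposes e)
#6 |J1  (Se2 fixes effort; stroke away)
#0 |TF1  (common-e at J1 fixed by 6)
#5 |R1  (common-e at J1 fixed by 6)
#1 |J2  (TF1: transformer flips bond 0)
#2 |J3  (only one flow-in slot at J2)
#4 |I1  (J3: last free bond brings flow in)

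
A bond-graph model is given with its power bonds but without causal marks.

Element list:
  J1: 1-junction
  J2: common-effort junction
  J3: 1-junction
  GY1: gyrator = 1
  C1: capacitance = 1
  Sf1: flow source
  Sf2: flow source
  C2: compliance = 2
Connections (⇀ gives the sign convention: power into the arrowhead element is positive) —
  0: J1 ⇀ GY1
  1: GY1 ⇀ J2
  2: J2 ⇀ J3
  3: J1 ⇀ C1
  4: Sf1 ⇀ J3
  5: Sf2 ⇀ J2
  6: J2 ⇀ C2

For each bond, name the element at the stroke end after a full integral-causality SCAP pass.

b4 stroke→Sf1  (Sf1 fixes flow; stroke at Sf1)
b5 stroke→Sf2  (Sf2: flow source, stroke at near end)
b2 stroke→J3  (common-f at J3 fixed by 4)
b3 stroke→J1  (C1 integral (e out))
b0 stroke→GY1  (J1: last free bond brings flow in)
b1 stroke→GY1  (GY1: gyrator matches bond 0)
b6 stroke→J2  (J2 needs exactly one e-in)

β0 |GY1
β1 |GY1
β2 |J3
β3 |J1
β4 |Sf1
β5 |Sf2
β6 |J2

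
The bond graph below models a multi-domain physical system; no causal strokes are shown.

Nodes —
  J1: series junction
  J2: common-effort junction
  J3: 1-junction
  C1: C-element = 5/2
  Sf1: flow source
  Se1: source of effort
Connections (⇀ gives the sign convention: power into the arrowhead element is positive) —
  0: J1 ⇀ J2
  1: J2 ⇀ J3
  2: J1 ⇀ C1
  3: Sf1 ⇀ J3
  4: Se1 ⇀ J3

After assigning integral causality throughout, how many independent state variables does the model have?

bond 3 |Sf1  (Sf1: flow source, stroke at near end)
bond 4 |J3  (source Se1 imposes e)
bond 1 |J3  (common-f at J3 fixed by 3)
bond 0 |J2  (J2 needs exactly one e-in)
bond 2 |J1  (J1: bond 0 brought flow, rest push out)

1  (C1 all integral)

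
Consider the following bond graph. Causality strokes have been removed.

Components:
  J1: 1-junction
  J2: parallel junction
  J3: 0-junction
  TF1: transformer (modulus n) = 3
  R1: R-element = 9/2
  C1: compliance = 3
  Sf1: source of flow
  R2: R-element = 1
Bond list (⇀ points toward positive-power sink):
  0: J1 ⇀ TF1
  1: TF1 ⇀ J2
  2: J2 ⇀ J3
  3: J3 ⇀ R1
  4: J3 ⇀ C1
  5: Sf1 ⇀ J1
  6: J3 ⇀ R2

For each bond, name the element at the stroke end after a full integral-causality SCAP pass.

#0 stroke at J1
#1 stroke at TF1
#2 stroke at J2
#3 stroke at R1
#4 stroke at J3
#5 stroke at Sf1
#6 stroke at R2

b5 |Sf1  (Sf1: flow source, stroke at near end)
b0 |J1  (J1: bond 5 brought flow, rest push out)
b1 |TF1  (TF1 one-in-one-out from 0)
b2 |J2  (J2 needs exactly one e-in)
b4 |J3  (prefer integral on C1)
b3 |R1  (J3: bond 4 brought effort, rest push out)
b6 |R2  (J3: bond 4 brought effort, rest push out)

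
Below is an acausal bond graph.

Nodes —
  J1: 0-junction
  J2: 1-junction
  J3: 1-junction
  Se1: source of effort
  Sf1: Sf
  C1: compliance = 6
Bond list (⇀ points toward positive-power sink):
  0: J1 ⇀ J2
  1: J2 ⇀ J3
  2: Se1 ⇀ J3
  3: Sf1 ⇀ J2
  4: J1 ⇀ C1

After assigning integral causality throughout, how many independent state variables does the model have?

β2 stroke at J3  (source Se1 imposes e)
β3 stroke at Sf1  (Sf1 (Sf) sets flow on bond)
β0 stroke at J2  (J2 flow already set via bond 3)
β1 stroke at J2  (1-jn J2 has f-setter on 3)
β4 stroke at J1  (only one effort-in slot at J1)

1  (C1 all integral)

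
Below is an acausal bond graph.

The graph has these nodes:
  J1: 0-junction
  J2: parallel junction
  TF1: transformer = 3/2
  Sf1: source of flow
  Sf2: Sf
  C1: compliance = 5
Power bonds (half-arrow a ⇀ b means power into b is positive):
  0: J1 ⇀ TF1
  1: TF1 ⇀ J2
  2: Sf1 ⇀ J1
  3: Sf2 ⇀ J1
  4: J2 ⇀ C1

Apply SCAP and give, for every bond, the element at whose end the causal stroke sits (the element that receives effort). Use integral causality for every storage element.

b0 stroke at J1
b1 stroke at TF1
b2 stroke at Sf1
b3 stroke at Sf2
b4 stroke at J2

b2 →Sf1  (Sf1: flow source, stroke at near end)
b3 →Sf2  (Sf2 (Sf) sets flow on bond)
b0 →J1  (closing 0-jn rule on J1)
b1 →TF1  (TF1 one-in-one-out from 0)
b4 →J2  (J2 needs exactly one e-in)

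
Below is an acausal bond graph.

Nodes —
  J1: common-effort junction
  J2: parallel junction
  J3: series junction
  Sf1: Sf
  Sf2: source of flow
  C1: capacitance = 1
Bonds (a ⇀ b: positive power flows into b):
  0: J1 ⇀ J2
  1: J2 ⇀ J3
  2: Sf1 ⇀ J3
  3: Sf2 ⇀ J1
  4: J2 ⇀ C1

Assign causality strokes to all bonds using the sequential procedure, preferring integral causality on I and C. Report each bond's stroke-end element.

#0 stroke→J1
#1 stroke→J3
#2 stroke→Sf1
#3 stroke→Sf2
#4 stroke→J2

β2 stroke→Sf1  (Sf1: flow source, stroke at near end)
β3 stroke→Sf2  (Sf2: flow source, stroke at near end)
β0 stroke→J1  (only one effort-in slot at J1)
β1 stroke→J3  (J3 flow already set via bond 2)
β4 stroke→J2  (J2 needs exactly one e-in)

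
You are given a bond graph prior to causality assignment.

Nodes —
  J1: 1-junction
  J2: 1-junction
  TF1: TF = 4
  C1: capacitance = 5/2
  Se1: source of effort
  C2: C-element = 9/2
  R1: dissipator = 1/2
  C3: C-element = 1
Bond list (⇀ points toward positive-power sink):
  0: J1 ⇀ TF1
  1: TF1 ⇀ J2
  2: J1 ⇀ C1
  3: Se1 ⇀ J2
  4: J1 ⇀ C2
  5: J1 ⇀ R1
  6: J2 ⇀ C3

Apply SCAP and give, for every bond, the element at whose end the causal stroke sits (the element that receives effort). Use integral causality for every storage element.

b3 stroke at J2  (source Se1 imposes e)
b2 stroke at J1  (prefer integral on C1)
b4 stroke at J1  (prefer integral on C2)
b6 stroke at J2  (C3 outputs effort q/C3)
b1 stroke at TF1  (closing 1-jn rule on J2)
b0 stroke at J1  (TF1: transformer flips bond 1)
b5 stroke at R1  (J1: last free bond brings flow in)

b0 →J1
b1 →TF1
b2 →J1
b3 →J2
b4 →J1
b5 →R1
b6 →J2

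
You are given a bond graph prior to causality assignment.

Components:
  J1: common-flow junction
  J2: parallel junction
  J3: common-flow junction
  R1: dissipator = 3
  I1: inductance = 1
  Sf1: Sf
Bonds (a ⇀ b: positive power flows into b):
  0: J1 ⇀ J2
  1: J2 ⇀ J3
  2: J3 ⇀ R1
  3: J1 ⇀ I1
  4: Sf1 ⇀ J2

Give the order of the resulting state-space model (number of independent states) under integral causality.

β4 stroke→Sf1  (source Sf1 imposes f)
β3 stroke→I1  (I1 integral (f out))
β0 stroke→J1  (J1 flow already set via bond 3)
β1 stroke→J2  (closing 0-jn rule on J2)
β2 stroke→J3  (common-f at J3 fixed by 1)

1  (I1 all integral)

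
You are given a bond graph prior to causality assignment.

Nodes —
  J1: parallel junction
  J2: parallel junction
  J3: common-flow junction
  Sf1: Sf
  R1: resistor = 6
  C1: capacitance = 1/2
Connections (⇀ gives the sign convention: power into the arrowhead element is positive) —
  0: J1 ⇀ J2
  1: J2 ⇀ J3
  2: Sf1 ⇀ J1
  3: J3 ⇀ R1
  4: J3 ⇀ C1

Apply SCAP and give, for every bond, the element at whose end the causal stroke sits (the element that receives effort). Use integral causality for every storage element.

β0 →J1
β1 →J2
β2 →Sf1
β3 →J3
β4 →J3

#2 →Sf1  (Sf1 (Sf) sets flow on bond)
#0 →J1  (closing 0-jn rule on J1)
#1 →J2  (only one effort-in slot at J2)
#3 →J3  (J3 flow already set via bond 1)
#4 →J3  (J3: bond 1 brought flow, rest push out)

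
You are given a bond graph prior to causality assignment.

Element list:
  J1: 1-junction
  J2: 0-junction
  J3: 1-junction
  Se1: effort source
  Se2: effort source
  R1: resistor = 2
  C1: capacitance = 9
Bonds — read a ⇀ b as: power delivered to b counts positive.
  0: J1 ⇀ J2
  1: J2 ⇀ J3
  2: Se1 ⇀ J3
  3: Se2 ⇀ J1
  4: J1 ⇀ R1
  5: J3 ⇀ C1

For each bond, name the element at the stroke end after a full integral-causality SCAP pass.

bond 2 |J3  (Se1 fixes effort; stroke away)
bond 3 |J1  (source Se2 imposes e)
bond 5 |J3  (prefer integral on C1)
bond 1 |J2  (only one flow-in slot at J3)
bond 0 |J1  (common-e at J2 fixed by 1)
bond 4 |R1  (closing 1-jn rule on J1)

bond 0 →J1
bond 1 →J2
bond 2 →J3
bond 3 →J1
bond 4 →R1
bond 5 →J3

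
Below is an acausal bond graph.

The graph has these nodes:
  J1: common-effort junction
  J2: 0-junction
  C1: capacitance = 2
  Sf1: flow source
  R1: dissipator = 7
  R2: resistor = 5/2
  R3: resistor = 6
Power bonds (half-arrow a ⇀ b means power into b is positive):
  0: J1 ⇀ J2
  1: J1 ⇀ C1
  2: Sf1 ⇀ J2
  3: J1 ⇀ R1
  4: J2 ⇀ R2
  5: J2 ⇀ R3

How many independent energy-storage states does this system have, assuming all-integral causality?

#2 stroke at Sf1  (Sf1 (Sf) sets flow on bond)
#1 stroke at J1  (C1 integral (e out))
#0 stroke at J2  (common-e at J1 fixed by 1)
#3 stroke at R1  (J1 effort already set via bond 1)
#4 stroke at R2  (common-e at J2 fixed by 0)
#5 stroke at R3  (J2 effort already set via bond 0)

1  (C1 all integral)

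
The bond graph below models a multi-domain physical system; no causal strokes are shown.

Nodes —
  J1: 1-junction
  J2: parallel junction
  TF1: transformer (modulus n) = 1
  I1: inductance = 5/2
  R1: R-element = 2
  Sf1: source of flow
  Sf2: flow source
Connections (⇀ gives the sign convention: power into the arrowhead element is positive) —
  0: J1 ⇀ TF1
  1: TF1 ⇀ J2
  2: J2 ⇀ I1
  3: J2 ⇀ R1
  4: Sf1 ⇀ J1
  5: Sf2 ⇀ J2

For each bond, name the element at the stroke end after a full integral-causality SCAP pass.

bond 0 →J1
bond 1 →TF1
bond 2 →I1
bond 3 →J2
bond 4 →Sf1
bond 5 →Sf2

b4 stroke at Sf1  (Sf1 (Sf) sets flow on bond)
b5 stroke at Sf2  (Sf2 fixes flow; stroke at Sf2)
b0 stroke at J1  (1-jn J1 has f-setter on 4)
b1 stroke at TF1  (TF TF1: opposite of bond 0)
b2 stroke at I1  (I1 integral (f out))
b3 stroke at J2  (J2 needs exactly one e-in)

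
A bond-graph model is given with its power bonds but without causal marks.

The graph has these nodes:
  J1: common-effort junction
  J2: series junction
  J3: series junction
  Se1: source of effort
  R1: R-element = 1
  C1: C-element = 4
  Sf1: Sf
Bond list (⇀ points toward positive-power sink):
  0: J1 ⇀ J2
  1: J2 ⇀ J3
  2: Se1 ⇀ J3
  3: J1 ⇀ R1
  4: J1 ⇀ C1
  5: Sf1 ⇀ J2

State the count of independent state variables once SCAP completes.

1  (C1 all integral)

β2 stroke→J3  (Se1: effort source, stroke at far end)
β5 stroke→Sf1  (Sf1 (Sf) sets flow on bond)
β0 stroke→J2  (J2 flow already set via bond 5)
β1 stroke→J2  (common-f at J2 fixed by 5)
β4 stroke→J1  (C1: C, integral causality)
β3 stroke→R1  (0-jn J1 has e-setter on 4)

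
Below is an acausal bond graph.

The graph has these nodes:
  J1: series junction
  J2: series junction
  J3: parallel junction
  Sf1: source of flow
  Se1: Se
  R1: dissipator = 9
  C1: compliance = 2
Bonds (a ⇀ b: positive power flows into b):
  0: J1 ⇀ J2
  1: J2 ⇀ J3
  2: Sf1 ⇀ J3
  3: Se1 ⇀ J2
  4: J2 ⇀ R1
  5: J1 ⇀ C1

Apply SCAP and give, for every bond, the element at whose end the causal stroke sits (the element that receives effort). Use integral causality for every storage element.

#2 →Sf1  (Sf1 fixes flow; stroke at Sf1)
#3 →J2  (Se1 fixes effort; stroke away)
#1 →J3  (only one effort-in slot at J3)
#0 →J2  (J2: bond 1 brought flow, rest push out)
#4 →J2  (J2 flow already set via bond 1)
#5 →J1  (common-f at J1 fixed by 0)

b0 |J2
b1 |J3
b2 |Sf1
b3 |J2
b4 |J2
b5 |J1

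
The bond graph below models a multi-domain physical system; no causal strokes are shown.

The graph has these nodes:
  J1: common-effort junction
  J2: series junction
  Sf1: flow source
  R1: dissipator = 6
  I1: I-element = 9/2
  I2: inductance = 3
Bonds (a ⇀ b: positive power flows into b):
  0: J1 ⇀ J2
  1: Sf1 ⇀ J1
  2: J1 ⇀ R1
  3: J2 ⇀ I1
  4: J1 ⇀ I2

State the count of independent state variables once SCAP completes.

2  (I1, I2 all integral)

β1 →Sf1  (source Sf1 imposes f)
β3 →I1  (I1 outputs flow p/I1)
β0 →J2  (J2: bond 3 brought flow, rest push out)
β4 →I2  (I2 integral (f out))
β2 →J1  (closing 0-jn rule on J1)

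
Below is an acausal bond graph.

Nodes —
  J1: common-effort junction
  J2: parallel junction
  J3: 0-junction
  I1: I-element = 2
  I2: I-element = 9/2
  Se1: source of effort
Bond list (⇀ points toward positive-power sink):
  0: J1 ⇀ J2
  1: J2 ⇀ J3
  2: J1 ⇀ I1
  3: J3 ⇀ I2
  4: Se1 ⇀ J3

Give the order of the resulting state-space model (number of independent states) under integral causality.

2  (I1, I2 all integral)

b4 |J3  (Se1 fixes effort; stroke away)
b1 |J2  (J3 effort already set via bond 4)
b3 |I2  (J3: bond 4 brought effort, rest push out)
b0 |J1  (J2: bond 1 brought effort, rest push out)
b2 |I1  (J1 effort already set via bond 0)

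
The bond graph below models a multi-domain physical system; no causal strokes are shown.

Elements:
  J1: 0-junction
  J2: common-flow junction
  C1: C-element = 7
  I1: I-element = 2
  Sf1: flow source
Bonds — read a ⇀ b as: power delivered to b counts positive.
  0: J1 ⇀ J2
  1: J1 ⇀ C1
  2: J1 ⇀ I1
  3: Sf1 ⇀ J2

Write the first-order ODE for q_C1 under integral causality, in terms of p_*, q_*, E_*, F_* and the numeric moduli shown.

#3 |Sf1  (source Sf1 imposes f)
#0 |J2  (common-f at J2 fixed by 3)
#1 |J1  (prefer integral on C1)
#2 |I1  (common-e at J1 fixed by 1)

dq_C1/dt = -F_Sf1 - p_I1/2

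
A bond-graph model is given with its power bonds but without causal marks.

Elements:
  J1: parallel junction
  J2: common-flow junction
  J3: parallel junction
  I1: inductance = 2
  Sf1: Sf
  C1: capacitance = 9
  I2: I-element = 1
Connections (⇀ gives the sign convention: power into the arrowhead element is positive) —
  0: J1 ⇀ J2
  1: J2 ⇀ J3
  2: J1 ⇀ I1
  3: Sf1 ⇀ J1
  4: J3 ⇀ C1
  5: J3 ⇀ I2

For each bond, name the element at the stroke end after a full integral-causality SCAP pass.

β3 stroke at Sf1  (Sf1: flow source, stroke at near end)
β2 stroke at I1  (I1: I, integral causality)
β0 stroke at J1  (only one effort-in slot at J1)
β1 stroke at J2  (J2: bond 0 brought flow, rest push out)
β4 stroke at J3  (C1 integral (e out))
β5 stroke at I2  (common-e at J3 fixed by 4)

b0 |J1
b1 |J2
b2 |I1
b3 |Sf1
b4 |J3
b5 |I2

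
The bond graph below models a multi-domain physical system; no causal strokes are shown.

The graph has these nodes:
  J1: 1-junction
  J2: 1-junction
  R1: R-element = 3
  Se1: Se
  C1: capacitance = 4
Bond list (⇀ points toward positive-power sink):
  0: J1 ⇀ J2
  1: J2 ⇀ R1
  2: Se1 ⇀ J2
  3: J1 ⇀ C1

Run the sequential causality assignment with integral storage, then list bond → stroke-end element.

#2 stroke at J2  (Se1: effort source, stroke at far end)
#3 stroke at J1  (C1: C, integral causality)
#0 stroke at J2  (J1: last free bond brings flow in)
#1 stroke at R1  (J2 needs exactly one f-in)

#0 →J2
#1 →R1
#2 →J2
#3 →J1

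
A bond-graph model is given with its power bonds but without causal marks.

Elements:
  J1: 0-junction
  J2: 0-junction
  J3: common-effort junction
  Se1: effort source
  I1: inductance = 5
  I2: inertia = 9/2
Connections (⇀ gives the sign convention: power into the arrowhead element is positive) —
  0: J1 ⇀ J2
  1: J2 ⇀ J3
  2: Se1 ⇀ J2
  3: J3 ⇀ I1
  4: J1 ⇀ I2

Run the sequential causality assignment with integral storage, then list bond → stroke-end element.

#2 stroke→J2  (Se1 fixes effort; stroke away)
#0 stroke→J1  (common-e at J2 fixed by 2)
#1 stroke→J3  (common-e at J2 fixed by 2)
#3 stroke→I1  (J3 effort already set via bond 1)
#4 stroke→I2  (0-jn J1 has e-setter on 0)

β0 →J1
β1 →J3
β2 →J2
β3 →I1
β4 →I2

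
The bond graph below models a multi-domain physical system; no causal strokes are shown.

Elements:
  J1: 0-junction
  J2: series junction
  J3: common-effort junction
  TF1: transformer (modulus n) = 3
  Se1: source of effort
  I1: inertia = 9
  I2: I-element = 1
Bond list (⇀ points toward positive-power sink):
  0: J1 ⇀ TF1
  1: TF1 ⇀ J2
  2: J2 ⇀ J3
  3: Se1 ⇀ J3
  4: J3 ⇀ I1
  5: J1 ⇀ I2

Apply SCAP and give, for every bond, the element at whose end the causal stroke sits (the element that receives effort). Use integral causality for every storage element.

b3 stroke→J3  (Se1 fixes effort; stroke away)
b2 stroke→J2  (J3: bond 3 brought effort, rest push out)
b4 stroke→I1  (J3 effort already set via bond 3)
b1 stroke→TF1  (J2: last free bond brings flow in)
b0 stroke→J1  (TF1 one-in-one-out from 1)
b5 stroke→I2  (J1: bond 0 brought effort, rest push out)

b0 →J1
b1 →TF1
b2 →J2
b3 →J3
b4 →I1
b5 →I2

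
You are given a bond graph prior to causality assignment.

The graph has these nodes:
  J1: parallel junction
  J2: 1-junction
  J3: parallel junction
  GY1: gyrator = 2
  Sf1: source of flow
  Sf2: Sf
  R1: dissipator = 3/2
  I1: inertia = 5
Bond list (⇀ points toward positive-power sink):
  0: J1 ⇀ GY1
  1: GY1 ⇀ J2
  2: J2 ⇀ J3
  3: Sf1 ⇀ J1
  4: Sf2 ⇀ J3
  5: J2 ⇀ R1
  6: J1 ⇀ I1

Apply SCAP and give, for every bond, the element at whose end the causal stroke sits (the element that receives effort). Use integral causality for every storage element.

b3 stroke→Sf1  (source Sf1 imposes f)
b4 stroke→Sf2  (source Sf2 imposes f)
b2 stroke→J3  (J3 needs exactly one e-in)
b1 stroke→J2  (J2: bond 2 brought flow, rest push out)
b5 stroke→J2  (J2 flow already set via bond 2)
b0 stroke→J1  (GY1 both-in/both-out from 1)
b6 stroke→I1  (common-e at J1 fixed by 0)

#0 stroke→J1
#1 stroke→J2
#2 stroke→J3
#3 stroke→Sf1
#4 stroke→Sf2
#5 stroke→J2
#6 stroke→I1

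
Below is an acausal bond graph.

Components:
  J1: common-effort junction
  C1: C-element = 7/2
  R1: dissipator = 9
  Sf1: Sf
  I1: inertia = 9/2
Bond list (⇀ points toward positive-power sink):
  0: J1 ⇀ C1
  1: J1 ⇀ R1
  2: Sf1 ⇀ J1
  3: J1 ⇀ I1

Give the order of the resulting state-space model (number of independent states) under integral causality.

#2 stroke→Sf1  (Sf1: flow source, stroke at near end)
#0 stroke→J1  (prefer integral on C1)
#1 stroke→R1  (0-jn J1 has e-setter on 0)
#3 stroke→I1  (0-jn J1 has e-setter on 0)

2  (C1, I1 all integral)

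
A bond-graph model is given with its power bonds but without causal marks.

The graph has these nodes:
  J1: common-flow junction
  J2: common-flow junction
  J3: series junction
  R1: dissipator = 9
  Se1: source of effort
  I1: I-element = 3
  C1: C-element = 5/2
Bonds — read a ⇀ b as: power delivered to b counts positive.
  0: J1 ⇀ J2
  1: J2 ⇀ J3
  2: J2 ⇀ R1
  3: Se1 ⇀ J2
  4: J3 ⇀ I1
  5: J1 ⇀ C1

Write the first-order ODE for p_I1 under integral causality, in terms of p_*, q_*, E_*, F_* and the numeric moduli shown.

dp_I1/dt = E_Se1 - 3*p_I1 - 2*q_C1/5

bond 3 →J2  (source Se1 imposes e)
bond 4 →I1  (I1 integral (f out))
bond 1 →J3  (1-jn J3 has f-setter on 4)
bond 0 →J2  (J2: bond 1 brought flow, rest push out)
bond 2 →J2  (J2 flow already set via bond 1)
bond 5 →J1  (J1: bond 0 brought flow, rest push out)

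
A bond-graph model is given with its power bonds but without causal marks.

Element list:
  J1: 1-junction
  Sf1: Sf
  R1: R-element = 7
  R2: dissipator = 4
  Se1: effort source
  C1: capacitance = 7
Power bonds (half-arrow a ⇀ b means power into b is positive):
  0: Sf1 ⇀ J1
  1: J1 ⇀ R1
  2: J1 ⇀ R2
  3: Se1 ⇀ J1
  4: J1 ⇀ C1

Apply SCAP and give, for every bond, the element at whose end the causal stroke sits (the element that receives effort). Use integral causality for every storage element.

#0 stroke at Sf1
#1 stroke at J1
#2 stroke at J1
#3 stroke at J1
#4 stroke at J1

#0 →Sf1  (Sf1 fixes flow; stroke at Sf1)
#3 →J1  (source Se1 imposes e)
#1 →J1  (1-jn J1 has f-setter on 0)
#2 →J1  (common-f at J1 fixed by 0)
#4 →J1  (common-f at J1 fixed by 0)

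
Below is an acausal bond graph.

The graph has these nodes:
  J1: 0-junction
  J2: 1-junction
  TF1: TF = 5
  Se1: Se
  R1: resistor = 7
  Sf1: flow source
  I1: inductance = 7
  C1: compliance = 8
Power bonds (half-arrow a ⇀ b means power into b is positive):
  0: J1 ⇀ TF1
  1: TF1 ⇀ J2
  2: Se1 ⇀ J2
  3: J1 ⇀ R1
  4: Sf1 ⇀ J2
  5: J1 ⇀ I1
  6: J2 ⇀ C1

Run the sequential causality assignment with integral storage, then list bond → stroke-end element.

β2 stroke→J2  (Se1 (Se) sets effort on bond)
β4 stroke→Sf1  (Sf1 fixes flow; stroke at Sf1)
β1 stroke→J2  (common-f at J2 fixed by 4)
β6 stroke→J2  (1-jn J2 has f-setter on 4)
β0 stroke→TF1  (TF1 one-in-one-out from 1)
β5 stroke→I1  (I1 outputs flow p/I1)
β3 stroke→J1  (J1: last free bond brings effort in)

b0 stroke at TF1
b1 stroke at J2
b2 stroke at J2
b3 stroke at J1
b4 stroke at Sf1
b5 stroke at I1
b6 stroke at J2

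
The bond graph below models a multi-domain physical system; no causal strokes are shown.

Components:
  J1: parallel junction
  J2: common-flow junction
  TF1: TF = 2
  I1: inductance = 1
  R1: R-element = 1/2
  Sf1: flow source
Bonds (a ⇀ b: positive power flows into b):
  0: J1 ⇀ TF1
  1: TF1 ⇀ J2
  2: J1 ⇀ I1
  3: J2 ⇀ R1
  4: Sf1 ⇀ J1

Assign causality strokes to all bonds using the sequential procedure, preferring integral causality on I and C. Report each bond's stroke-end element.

β4 stroke→Sf1  (Sf1 fixes flow; stroke at Sf1)
β2 stroke→I1  (I1 outputs flow p/I1)
β0 stroke→J1  (closing 0-jn rule on J1)
β1 stroke→TF1  (through TF1, causality passes straight; one stroke at TF1)
β3 stroke→J2  (1-jn J2 has f-setter on 1)

bond 0 →J1
bond 1 →TF1
bond 2 →I1
bond 3 →J2
bond 4 →Sf1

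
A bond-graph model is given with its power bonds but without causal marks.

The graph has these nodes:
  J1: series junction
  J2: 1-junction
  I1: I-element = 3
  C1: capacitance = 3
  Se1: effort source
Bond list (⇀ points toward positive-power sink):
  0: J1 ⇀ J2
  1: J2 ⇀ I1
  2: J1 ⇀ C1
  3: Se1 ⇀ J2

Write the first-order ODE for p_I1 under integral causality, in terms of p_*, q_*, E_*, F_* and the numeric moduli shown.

b3 |J2  (Se1: effort source, stroke at far end)
b1 |I1  (I1: I, integral causality)
b0 |J2  (1-jn J2 has f-setter on 1)
b2 |J1  (1-jn J1 has f-setter on 0)

dp_I1/dt = E_Se1 - q_C1/3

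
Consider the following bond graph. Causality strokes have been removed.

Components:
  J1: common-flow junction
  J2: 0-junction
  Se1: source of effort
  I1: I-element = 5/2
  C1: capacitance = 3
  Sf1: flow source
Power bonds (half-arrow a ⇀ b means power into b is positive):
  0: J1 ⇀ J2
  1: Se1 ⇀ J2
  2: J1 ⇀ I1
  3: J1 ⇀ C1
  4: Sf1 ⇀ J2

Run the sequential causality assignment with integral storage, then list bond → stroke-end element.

bond 0 |J1
bond 1 |J2
bond 2 |I1
bond 3 |J1
bond 4 |Sf1

#1 →J2  (Se1 fixes effort; stroke away)
#4 →Sf1  (Sf1 fixes flow; stroke at Sf1)
#0 →J1  (J2 effort already set via bond 1)
#2 →I1  (I1: I, integral causality)
#3 →J1  (1-jn J1 has f-setter on 2)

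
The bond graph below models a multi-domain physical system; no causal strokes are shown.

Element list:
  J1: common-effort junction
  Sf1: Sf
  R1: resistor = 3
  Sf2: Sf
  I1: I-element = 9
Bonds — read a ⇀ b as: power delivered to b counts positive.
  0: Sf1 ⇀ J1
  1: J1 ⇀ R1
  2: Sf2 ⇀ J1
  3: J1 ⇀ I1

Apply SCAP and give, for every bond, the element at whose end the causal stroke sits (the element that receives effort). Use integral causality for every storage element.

b0 |Sf1
b1 |J1
b2 |Sf2
b3 |I1

b0 →Sf1  (Sf1: flow source, stroke at near end)
b2 →Sf2  (source Sf2 imposes f)
b3 →I1  (prefer integral on I1)
b1 →J1  (J1 needs exactly one e-in)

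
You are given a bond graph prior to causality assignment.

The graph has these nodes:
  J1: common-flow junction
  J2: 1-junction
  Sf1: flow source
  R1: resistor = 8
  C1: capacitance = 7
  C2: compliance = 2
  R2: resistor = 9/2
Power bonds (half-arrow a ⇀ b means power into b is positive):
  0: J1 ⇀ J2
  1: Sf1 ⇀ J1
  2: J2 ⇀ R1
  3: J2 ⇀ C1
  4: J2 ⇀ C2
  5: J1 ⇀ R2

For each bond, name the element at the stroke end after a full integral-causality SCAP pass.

#0 stroke at J1
#1 stroke at Sf1
#2 stroke at J2
#3 stroke at J2
#4 stroke at J2
#5 stroke at J1

β1 stroke at Sf1  (Sf1: flow source, stroke at near end)
β0 stroke at J1  (common-f at J1 fixed by 1)
β5 stroke at J1  (J1 flow already set via bond 1)
β2 stroke at J2  (J2: bond 0 brought flow, rest push out)
β3 stroke at J2  (J2: bond 0 brought flow, rest push out)
β4 stroke at J2  (J2 flow already set via bond 0)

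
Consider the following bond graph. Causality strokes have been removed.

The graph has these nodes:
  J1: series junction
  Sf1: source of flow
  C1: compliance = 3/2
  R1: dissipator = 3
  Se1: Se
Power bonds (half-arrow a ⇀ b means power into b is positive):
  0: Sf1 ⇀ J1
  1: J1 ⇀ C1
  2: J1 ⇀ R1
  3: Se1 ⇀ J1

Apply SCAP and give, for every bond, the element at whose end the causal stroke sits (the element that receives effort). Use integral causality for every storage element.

#0 |Sf1
#1 |J1
#2 |J1
#3 |J1

b0 stroke→Sf1  (Sf1 fixes flow; stroke at Sf1)
b3 stroke→J1  (Se1: effort source, stroke at far end)
b1 stroke→J1  (1-jn J1 has f-setter on 0)
b2 stroke→J1  (1-jn J1 has f-setter on 0)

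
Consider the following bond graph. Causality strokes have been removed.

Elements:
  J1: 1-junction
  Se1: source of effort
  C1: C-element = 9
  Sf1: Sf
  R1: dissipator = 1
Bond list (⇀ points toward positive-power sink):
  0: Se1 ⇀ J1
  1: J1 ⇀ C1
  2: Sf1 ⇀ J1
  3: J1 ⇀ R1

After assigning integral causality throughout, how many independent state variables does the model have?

#0 →J1  (source Se1 imposes e)
#2 →Sf1  (Sf1 fixes flow; stroke at Sf1)
#1 →J1  (common-f at J1 fixed by 2)
#3 →J1  (1-jn J1 has f-setter on 2)

1  (C1 all integral)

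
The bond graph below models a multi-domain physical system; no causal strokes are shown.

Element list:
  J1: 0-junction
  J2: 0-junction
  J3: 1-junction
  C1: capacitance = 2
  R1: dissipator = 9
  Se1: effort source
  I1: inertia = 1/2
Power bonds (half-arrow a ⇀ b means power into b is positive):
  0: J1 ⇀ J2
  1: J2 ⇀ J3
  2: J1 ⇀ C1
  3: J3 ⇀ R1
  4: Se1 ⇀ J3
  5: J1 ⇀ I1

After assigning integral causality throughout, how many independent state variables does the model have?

b4 →J3  (source Se1 imposes e)
b2 →J1  (C1: C, integral causality)
b0 →J2  (common-e at J1 fixed by 2)
b5 →I1  (J1: bond 2 brought effort, rest push out)
b1 →J3  (J2 effort already set via bond 0)
b3 →R1  (only one flow-in slot at J3)

2  (C1, I1 all integral)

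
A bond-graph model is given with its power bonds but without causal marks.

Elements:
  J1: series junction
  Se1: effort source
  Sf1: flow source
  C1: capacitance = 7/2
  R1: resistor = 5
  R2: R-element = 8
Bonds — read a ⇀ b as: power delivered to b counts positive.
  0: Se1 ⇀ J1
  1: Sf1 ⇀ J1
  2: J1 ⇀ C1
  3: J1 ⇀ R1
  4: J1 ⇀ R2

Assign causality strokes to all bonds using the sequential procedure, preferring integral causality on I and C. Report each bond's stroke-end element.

#0 stroke→J1  (Se1: effort source, stroke at far end)
#1 stroke→Sf1  (source Sf1 imposes f)
#2 stroke→J1  (common-f at J1 fixed by 1)
#3 stroke→J1  (J1: bond 1 brought flow, rest push out)
#4 stroke→J1  (J1 flow already set via bond 1)

β0 →J1
β1 →Sf1
β2 →J1
β3 →J1
β4 →J1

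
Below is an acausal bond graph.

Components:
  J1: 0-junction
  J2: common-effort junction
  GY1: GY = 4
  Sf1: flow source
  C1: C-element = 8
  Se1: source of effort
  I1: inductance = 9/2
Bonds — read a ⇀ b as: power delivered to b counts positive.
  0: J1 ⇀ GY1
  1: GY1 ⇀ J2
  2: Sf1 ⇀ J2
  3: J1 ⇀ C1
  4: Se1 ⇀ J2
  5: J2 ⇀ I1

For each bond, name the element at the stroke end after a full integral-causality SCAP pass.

#2 stroke→Sf1  (Sf1: flow source, stroke at near end)
#4 stroke→J2  (Se1 (Se) sets effort on bond)
#1 stroke→GY1  (common-e at J2 fixed by 4)
#5 stroke→I1  (common-e at J2 fixed by 4)
#0 stroke→GY1  (through GY1, causality inverts; strokes same side of GY1)
#3 stroke→J1  (J1: last free bond brings effort in)

bond 0 stroke→GY1
bond 1 stroke→GY1
bond 2 stroke→Sf1
bond 3 stroke→J1
bond 4 stroke→J2
bond 5 stroke→I1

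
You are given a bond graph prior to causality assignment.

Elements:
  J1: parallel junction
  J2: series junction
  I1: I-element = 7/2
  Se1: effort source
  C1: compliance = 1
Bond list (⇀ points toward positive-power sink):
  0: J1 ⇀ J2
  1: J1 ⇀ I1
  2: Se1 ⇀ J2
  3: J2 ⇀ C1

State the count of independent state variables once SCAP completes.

bond 2 |J2  (Se1 fixes effort; stroke away)
bond 1 |I1  (prefer integral on I1)
bond 0 |J1  (J1: last free bond brings effort in)
bond 3 |J2  (J2: bond 0 brought flow, rest push out)

2  (C1, I1 all integral)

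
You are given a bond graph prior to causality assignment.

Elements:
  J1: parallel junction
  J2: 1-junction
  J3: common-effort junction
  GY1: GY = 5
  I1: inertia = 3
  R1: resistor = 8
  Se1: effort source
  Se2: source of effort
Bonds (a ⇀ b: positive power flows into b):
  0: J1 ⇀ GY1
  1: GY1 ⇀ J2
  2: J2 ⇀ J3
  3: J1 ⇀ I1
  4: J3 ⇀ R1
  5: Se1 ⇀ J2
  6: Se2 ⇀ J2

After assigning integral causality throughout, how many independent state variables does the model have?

β5 →J2  (Se1: effort source, stroke at far end)
β6 →J2  (Se2 (Se) sets effort on bond)
β3 →I1  (prefer integral on I1)
β0 →J1  (J1: last free bond brings effort in)
β1 →J2  (GY1: gyrator matches bond 0)
β2 →J3  (J2: last free bond brings flow in)
β4 →R1  (common-e at J3 fixed by 2)

1  (I1 all integral)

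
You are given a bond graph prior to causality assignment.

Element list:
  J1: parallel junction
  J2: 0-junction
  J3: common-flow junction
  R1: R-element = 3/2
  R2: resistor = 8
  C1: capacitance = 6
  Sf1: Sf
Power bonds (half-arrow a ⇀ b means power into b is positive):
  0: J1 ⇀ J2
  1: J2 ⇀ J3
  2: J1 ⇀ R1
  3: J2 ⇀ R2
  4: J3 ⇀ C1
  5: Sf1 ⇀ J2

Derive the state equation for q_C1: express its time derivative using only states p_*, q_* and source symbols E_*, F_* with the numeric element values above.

bond 5 stroke→Sf1  (Sf1: flow source, stroke at near end)
bond 4 stroke→J3  (C1: C, integral causality)
bond 1 stroke→J2  (closing 1-jn rule on J3)
bond 0 stroke→J1  (0-jn J2 has e-setter on 1)
bond 3 stroke→R2  (0-jn J2 has e-setter on 1)
bond 2 stroke→R1  (J1 effort already set via bond 0)

dq_C1/dt = F_Sf1 - 19*q_C1/144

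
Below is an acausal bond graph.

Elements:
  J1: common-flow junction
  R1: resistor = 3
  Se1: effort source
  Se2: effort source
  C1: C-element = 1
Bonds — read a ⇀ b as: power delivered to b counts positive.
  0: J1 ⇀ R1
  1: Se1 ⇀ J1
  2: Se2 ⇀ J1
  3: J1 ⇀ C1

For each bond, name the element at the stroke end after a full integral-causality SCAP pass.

β0 stroke at R1
β1 stroke at J1
β2 stroke at J1
β3 stroke at J1

b1 |J1  (source Se1 imposes e)
b2 |J1  (Se2 (Se) sets effort on bond)
b3 |J1  (C1 outputs effort q/C1)
b0 |R1  (J1 needs exactly one f-in)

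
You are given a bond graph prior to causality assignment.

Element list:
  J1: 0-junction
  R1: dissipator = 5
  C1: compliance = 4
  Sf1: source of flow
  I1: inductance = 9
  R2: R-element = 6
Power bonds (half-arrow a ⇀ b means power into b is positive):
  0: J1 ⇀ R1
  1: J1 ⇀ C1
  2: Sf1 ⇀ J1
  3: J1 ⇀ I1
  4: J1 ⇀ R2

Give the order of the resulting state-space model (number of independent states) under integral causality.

2  (C1, I1 all integral)

bond 2 stroke→Sf1  (Sf1: flow source, stroke at near end)
bond 1 stroke→J1  (prefer integral on C1)
bond 0 stroke→R1  (0-jn J1 has e-setter on 1)
bond 3 stroke→I1  (J1: bond 1 brought effort, rest push out)
bond 4 stroke→R2  (J1 effort already set via bond 1)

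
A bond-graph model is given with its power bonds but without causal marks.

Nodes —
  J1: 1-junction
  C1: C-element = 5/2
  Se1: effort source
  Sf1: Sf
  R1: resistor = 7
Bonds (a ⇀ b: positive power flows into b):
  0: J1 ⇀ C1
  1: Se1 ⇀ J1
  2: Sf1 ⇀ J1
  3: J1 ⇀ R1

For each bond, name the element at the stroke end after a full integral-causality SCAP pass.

bond 0 stroke→J1
bond 1 stroke→J1
bond 2 stroke→Sf1
bond 3 stroke→J1

bond 1 |J1  (Se1: effort source, stroke at far end)
bond 2 |Sf1  (Sf1: flow source, stroke at near end)
bond 0 |J1  (J1: bond 2 brought flow, rest push out)
bond 3 |J1  (common-f at J1 fixed by 2)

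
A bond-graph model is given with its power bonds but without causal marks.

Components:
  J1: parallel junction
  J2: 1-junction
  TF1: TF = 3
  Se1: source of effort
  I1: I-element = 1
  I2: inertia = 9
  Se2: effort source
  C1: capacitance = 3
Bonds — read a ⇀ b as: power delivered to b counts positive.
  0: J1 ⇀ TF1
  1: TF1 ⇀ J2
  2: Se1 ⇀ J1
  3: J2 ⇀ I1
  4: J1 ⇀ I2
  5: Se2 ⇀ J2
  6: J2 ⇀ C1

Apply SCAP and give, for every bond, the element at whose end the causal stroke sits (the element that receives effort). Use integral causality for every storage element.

β2 stroke at J1  (source Se1 imposes e)
β5 stroke at J2  (Se2 (Se) sets effort on bond)
β0 stroke at TF1  (J1: bond 2 brought effort, rest push out)
β4 stroke at I2  (common-e at J1 fixed by 2)
β1 stroke at J2  (TF TF1: opposite of bond 0)
β3 stroke at I1  (I1 outputs flow p/I1)
β6 stroke at J2  (J2: bond 3 brought flow, rest push out)

b0 stroke at TF1
b1 stroke at J2
b2 stroke at J1
b3 stroke at I1
b4 stroke at I2
b5 stroke at J2
b6 stroke at J2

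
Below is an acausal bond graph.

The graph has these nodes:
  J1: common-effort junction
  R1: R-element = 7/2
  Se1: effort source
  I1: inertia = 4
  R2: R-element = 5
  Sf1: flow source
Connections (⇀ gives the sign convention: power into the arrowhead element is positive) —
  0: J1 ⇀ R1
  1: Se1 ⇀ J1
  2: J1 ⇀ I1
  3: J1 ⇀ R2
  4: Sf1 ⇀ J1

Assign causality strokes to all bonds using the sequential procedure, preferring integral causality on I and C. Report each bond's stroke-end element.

b0 stroke→R1
b1 stroke→J1
b2 stroke→I1
b3 stroke→R2
b4 stroke→Sf1

#1 |J1  (Se1 (Se) sets effort on bond)
#4 |Sf1  (Sf1 (Sf) sets flow on bond)
#0 |R1  (0-jn J1 has e-setter on 1)
#2 |I1  (J1: bond 1 brought effort, rest push out)
#3 |R2  (J1: bond 1 brought effort, rest push out)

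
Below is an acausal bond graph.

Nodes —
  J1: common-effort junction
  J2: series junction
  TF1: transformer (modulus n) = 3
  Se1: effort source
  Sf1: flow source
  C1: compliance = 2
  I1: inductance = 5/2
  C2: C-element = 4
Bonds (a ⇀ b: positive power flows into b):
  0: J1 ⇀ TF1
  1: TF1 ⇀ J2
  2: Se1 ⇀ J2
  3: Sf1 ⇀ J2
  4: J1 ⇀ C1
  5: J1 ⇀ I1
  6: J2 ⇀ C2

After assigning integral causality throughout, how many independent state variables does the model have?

3  (C1, C2, I1 all integral)

#2 →J2  (source Se1 imposes e)
#3 →Sf1  (Sf1: flow source, stroke at near end)
#1 →J2  (common-f at J2 fixed by 3)
#6 →J2  (1-jn J2 has f-setter on 3)
#0 →TF1  (TF1: transformer flips bond 1)
#4 →J1  (C1 integral (e out))
#5 →I1  (common-e at J1 fixed by 4)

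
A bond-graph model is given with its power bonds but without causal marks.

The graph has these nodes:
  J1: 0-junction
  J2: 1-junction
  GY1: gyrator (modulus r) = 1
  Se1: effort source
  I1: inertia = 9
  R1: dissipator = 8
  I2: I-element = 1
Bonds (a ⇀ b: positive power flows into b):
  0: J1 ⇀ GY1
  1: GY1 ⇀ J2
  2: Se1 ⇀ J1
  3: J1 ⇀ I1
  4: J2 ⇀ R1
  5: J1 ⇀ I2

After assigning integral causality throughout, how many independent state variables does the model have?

2  (I1, I2 all integral)

bond 2 →J1  (Se1 fixes effort; stroke away)
bond 0 →GY1  (0-jn J1 has e-setter on 2)
bond 3 →I1  (J1 effort already set via bond 2)
bond 5 →I2  (0-jn J1 has e-setter on 2)
bond 1 →GY1  (through GY1, causality inverts; strokes same side of GY1)
bond 4 →J2  (1-jn J2 has f-setter on 1)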